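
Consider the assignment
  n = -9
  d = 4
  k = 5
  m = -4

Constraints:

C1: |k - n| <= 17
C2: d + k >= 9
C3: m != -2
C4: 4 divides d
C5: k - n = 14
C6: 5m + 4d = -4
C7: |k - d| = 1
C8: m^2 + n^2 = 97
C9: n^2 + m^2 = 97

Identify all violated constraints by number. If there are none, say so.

C1: |5 - (-9)| = 14; 14 ≤ 17 — holds.
C2: d + k = 4 + 5 = 9; 9 ≥ 9 — holds.
C3: m = -4, and -4 ≠ -2 — holds.
C4: 4 / 4 = 1, so 4 divides 4 — holds.
C5: k - n = 5 - (-9) = 14 — holds.
C6: 5m + 4d = 5(-4) + 4(4) = -4 — holds.
C7: |5 - 4| = 1 — holds.
C8: m^2 + n^2 = (-4)^2 + (-9)^2 = 16 + 81 = 97 — holds.
C9: n^2 + m^2 = (-9)^2 + (-4)^2 = 81 + 16 = 97 — holds.

None — every constraint holds.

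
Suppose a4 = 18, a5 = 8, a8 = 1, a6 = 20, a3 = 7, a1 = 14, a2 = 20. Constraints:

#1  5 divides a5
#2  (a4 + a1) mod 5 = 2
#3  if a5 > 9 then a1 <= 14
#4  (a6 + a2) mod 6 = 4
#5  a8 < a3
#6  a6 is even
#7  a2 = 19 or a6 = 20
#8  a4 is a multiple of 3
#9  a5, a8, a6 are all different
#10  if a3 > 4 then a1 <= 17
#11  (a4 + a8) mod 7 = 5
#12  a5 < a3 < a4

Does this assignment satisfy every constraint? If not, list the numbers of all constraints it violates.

#1 8 = 5*1 + 3, so 5 does not divide 8 — violated.
#2 a4 + a1 = 32; 32 mod 5 = 2 — satisfied.
#3 a5 = 8, not > 9; antecedent false, conditional vacuously true — satisfied.
#4 a6 + a2 = 40; 40 mod 6 = 4 — satisfied.
#5 a8 = 1, a3 = 7; 1 < 7 — satisfied.
#6 a6 = 20 is even — satisfied.
#7 a2 = 20 ≠ 19, but a6 = 20 = 20 (second disjunct) — satisfied.
#8 18 / 3 = 6, so 3 divides 18 — satisfied.
#9 values 8, 1, 20 are pairwise distinct — satisfied.
#10 a3 = 7 > 4, so we need a1 ≤ 17; a1 = 14 ≤ 17 — satisfied.
#11 a4 + a8 = 19; 19 mod 7 = 5 — satisfied.
#12 values 8, 7, 18; a5 = 8 is not < a3 = 7 — violated.

No — constraints 1 and 12 are not satisfied.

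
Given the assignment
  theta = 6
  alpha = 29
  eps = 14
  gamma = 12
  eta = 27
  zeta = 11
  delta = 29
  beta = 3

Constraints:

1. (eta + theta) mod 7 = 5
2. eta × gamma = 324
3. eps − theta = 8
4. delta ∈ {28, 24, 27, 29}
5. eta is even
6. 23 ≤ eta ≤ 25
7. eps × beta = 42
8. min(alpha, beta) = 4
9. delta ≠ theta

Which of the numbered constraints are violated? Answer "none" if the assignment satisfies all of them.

No — constraints 5, 6, 8 are not satisfied.

1. eta + theta = 33; 33 mod 7 = 5 — holds.
2. eta × gamma = 27 × 12 = 324 — holds.
3. eps − theta = 14 − 6 = 8 — holds.
4. delta = 29 is in {28, 24, 27, 29} — holds.
5. eta = 27 is odd — does not hold.
6. eta = 27 is outside [23, 25] — does not hold.
7. eps × beta = 14 × 3 = 42 — holds.
8. min(29, 3) = 3, not 4 — does not hold.
9. delta = 29, theta = 6; distinct — holds.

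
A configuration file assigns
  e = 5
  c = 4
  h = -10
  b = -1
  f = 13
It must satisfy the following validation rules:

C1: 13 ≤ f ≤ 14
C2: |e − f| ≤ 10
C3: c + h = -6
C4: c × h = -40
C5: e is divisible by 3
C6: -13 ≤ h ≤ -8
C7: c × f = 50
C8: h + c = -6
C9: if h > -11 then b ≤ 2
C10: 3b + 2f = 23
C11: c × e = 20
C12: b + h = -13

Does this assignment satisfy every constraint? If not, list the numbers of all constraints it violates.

C1: f = 13 lies in [13, 14] — holds.
C2: |5 − 13| = 8; 8 ≤ 10 — holds.
C3: c + h = 4 + (-10) = -6 — holds.
C4: c × h = 4 × (-10) = -40 — holds.
C5: 5 = 3×1 + 2, so 3 does not divide 5 — does not hold.
C6: h = -10 lies in [-13, -8] — holds.
C7: c × f = 4 × 13 = 52, not 50 — does not hold.
C8: h + c = -10 + 4 = -6 — holds.
C9: h = -10 > -11, so we need b ≤ 2; b = -1 ≤ 2 — holds.
C10: 3b + 2f = 3(-1) + 2(13) = 23 — holds.
C11: c × e = 4 × 5 = 20 — holds.
C12: b + h = -1 + (-10) = -11, not -13 — does not hold.

Constraints 5, 7, and 12 are violated.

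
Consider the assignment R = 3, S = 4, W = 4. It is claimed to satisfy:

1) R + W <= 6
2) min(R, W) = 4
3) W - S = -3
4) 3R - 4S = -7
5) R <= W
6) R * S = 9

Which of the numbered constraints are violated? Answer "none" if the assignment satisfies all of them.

1) R + W = 3 + 4 = 7; 7 > 6, bound 6 not met — does not hold.
2) min(3, 4) = 3, not 4 — does not hold.
3) W - S = 4 - 4 = 0, not -3 — does not hold.
4) 3R - 4S = 3(3) - 4(4) = -7 — holds.
5) R = 3, W = 4; 3 ≤ 4 — holds.
6) R * S = 3 * 4 = 12, not 9 — does not hold.

The assignment fails constraints 1, 2, 3, 6.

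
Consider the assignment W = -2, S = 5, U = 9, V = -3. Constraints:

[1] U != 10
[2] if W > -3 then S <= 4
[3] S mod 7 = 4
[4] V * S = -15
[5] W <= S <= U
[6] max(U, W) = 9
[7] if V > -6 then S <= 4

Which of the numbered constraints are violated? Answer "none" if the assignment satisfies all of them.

[1] U = 9, and 9 ≠ 10  ✔
[2] W = -2 > -3, so we need S ≤ 4; but S = 5 > 4  ✘
[3] 5 mod 7 = 5, not 4  ✘
[4] V * S = -3 * 5 = -15  ✔
[5] values -2 <= 5 <= 9  ✔
[6] max(9, -2) = 9  ✔
[7] V = -3 > -6, so we need S ≤ 4; but S = 5 > 4  ✘

Constraints 2, 3, and 7 are violated.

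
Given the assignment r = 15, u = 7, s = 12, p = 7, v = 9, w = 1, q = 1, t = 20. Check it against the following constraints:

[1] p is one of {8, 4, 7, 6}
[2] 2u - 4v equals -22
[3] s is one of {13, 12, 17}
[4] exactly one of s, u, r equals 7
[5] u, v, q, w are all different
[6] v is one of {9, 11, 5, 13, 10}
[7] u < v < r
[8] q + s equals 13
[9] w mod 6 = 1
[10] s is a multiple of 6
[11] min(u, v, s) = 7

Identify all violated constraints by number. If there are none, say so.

No — constraint 5 is not satisfied.

[1] p = 7 is in {8, 4, 7, 6} — holds.
[2] 2u - 4v = 2(7) - 4(9) = -22 — holds.
[3] s = 12 is in {13, 12, 17} — holds.
[4] s=12, u=7, r=15; 1 of them equals 7 — holds.
[5] q = w = 1, not all different — does not hold.
[6] v = 9 is in {9, 11, 5, 13, 10} — holds.
[7] values 7 < 9 < 15 — holds.
[8] q + s = 1 + 12 = 13 — holds.
[9] 1 mod 6 = 1 — holds.
[10] 12 / 6 = 2, so 6 divides 12 — holds.
[11] min(7, 9, 12) = 7 — holds.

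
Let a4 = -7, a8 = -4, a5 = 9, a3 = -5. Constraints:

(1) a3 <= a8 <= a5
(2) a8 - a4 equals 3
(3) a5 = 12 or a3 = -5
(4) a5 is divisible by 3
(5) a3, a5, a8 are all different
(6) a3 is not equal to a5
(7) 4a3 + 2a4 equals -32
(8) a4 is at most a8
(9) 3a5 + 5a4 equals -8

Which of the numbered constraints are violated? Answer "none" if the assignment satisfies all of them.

(1) values -5 <= -4 <= 9 — holds.
(2) a8 - a4 = -4 - (-7) = 3 — holds.
(3) a5 = 9 ≠ 12, but a3 = -5 = -5 (second disjunct) — holds.
(4) 9 / 3 = 3, so 3 divides 9 — holds.
(5) values -5, 9, -4 are pairwise distinct — holds.
(6) a3 = -5, a5 = 9; distinct — holds.
(7) 4a3 + 2a4 = 4(-5) + 2(-7) = -34, not -32 — does not hold.
(8) a4 = -7, a8 = -4; -7 ≤ -4 — holds.
(9) 3a5 + 5a4 = 3(9) + 5(-7) = -8 — holds.

Constraint 7 does not hold.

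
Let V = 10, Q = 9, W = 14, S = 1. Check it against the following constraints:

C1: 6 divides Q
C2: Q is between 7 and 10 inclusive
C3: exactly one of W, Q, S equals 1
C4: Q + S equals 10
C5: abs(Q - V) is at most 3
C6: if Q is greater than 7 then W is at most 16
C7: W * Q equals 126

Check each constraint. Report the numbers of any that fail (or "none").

C1: 9 = 6*1 + 3, so 6 does not divide 9 — does not hold.
C2: Q = 9 lies in [7, 10] — holds.
C3: W=14, Q=9, S=1; 1 of them equals 1 — holds.
C4: Q + S = 9 + 1 = 10 — holds.
C5: abs(9 - 10) = 1; 1 ≤ 3 — holds.
C6: Q = 9 > 7, so we need W ≤ 16; W = 14 ≤ 16 — holds.
C7: W * Q = 14 * 9 = 126 — holds.

Constraint 1 does not hold.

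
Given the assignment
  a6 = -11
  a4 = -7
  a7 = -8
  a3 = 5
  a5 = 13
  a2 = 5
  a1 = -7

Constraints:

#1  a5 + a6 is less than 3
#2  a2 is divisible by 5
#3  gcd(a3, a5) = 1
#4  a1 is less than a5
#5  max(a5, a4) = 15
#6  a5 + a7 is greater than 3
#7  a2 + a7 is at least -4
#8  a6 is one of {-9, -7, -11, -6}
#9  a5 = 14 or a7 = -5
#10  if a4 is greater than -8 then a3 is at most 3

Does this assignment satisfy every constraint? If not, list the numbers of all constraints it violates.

#1 a5 + a6 = 13 + (-11) = 2; 2 < 3  holds
#2 5 / 5 = 1, so 5 divides 5  holds
#3 gcd(5, 13) = 1  holds
#4 a1 = -7, a5 = 13; -7 < 13  holds
#5 max(13, -7) = 13, not 15  fails
#6 a5 + a7 = 13 + (-8) = 5; 5 > 3  holds
#7 a2 + a7 = 5 + (-8) = -3; -3 ≥ -4  holds
#8 a6 = -11 is in {-9, -7, -11, -6}  holds
#9 a5 = 13 ≠ 14 and a7 = -8 ≠ -5; both disjuncts false  fails
#10 a4 = -7 > -8, so we need a3 ≤ 3; but a3 = 5 > 3  fails

The assignment fails constraints 5, 9, 10.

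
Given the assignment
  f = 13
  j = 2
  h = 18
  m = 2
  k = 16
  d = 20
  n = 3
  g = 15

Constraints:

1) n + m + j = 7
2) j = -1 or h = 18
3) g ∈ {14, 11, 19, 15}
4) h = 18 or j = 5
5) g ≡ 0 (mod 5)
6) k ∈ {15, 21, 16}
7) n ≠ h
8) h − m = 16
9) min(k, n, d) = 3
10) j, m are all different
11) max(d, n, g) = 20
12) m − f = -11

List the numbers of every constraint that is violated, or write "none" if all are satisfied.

1) n + m + j = 3 + 2 + 2 = 7  true
2) j = 2 ≠ -1, but h = 18 = 18 (second disjunct)  true
3) g = 15 is in {14, 11, 19, 15}  true
4) h = 18 = 18 (first disjunct)  true
5) 15 mod 5 = 0  true
6) k = 16 is in {15, 21, 16}  true
7) n = 3, h = 18; distinct  true
8) h − m = 18 − 2 = 16  true
9) min(16, 3, 20) = 3  true
10) j = m = 2, not all different  false
11) max(20, 3, 15) = 20  true
12) m − f = 2 − 13 = -11  true

Constraint 10 is violated.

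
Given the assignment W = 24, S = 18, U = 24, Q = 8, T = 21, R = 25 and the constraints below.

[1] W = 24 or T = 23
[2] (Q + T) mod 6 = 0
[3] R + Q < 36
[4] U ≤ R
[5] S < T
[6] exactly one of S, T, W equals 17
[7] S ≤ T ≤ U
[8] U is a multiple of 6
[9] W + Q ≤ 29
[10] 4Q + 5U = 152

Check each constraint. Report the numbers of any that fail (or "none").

The assignment fails constraints 2, 6, and 9.

[1] W = 24 = 24 (first disjunct)  true
[2] Q + T = 29; 29 mod 6 = 5, not 0  false
[3] R + Q = 25 + 8 = 33; 33 < 36  true
[4] U = 24, R = 25; 24 ≤ 25  true
[5] S = 18, T = 21; 18 < 21  true
[6] S=18, T=21, W=24; 0 of them equal 17, not exactly one  false
[7] values 18 ≤ 21 ≤ 24  true
[8] 24 / 6 = 4, so 6 divides 24  true
[9] W + Q = 24 + 8 = 32; 32 > 29, bound 29 not met  false
[10] 4Q + 5U = 4(8) + 5(24) = 152  true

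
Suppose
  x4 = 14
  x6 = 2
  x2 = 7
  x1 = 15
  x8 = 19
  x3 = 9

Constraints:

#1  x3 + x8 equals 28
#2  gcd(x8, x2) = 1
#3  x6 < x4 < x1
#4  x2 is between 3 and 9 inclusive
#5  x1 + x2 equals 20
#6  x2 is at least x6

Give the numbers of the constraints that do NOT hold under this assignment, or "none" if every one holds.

#1 x3 + x8 = 9 + 19 = 28  ✓
#2 gcd(19, 7) = 1  ✓
#3 values 2 < 14 < 15  ✓
#4 x2 = 7 lies in [3, 9]  ✓
#5 x1 + x2 = 15 + 7 = 22, not 20  ✗
#6 x2 = 7, x6 = 2; 7 ≥ 2  ✓

Constraint 5 is violated.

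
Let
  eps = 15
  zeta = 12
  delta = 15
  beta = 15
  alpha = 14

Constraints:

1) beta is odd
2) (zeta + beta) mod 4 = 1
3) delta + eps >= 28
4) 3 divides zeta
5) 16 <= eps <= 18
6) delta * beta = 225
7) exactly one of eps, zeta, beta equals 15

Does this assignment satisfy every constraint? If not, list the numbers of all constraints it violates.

1) beta = 15 is odd — satisfied.
2) zeta + beta = 27; 27 mod 4 = 3, not 1 — violated.
3) delta + eps = 15 + 15 = 30; 30 ≥ 28 — satisfied.
4) 12 / 3 = 4, so 3 divides 12 — satisfied.
5) eps = 15 is outside [16, 18] — violated.
6) delta * beta = 15 * 15 = 225 — satisfied.
7) eps=15, zeta=12, beta=15; 2 of them equal 15, not exactly one — violated.

Constraints 2, 5, and 7 are violated.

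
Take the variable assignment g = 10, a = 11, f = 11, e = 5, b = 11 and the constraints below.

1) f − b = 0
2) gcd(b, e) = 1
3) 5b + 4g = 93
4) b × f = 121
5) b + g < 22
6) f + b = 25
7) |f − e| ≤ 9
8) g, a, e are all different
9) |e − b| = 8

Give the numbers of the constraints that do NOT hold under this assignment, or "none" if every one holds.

Constraints 3, 6, and 9 are violated.

1) f − b = 11 − 11 = 0  yes
2) gcd(11, 5) = 1  yes
3) 5b + 4g = 5(11) + 4(10) = 95, not 93  no
4) b × f = 11 × 11 = 121  yes
5) b + g = 11 + 10 = 21; 21 < 22  yes
6) f + b = 11 + 11 = 22, not 25  no
7) |11 − 5| = 6; 6 ≤ 9  yes
8) values 10, 11, 5 are pairwise distinct  yes
9) |5 − 11| = 6, not 8  no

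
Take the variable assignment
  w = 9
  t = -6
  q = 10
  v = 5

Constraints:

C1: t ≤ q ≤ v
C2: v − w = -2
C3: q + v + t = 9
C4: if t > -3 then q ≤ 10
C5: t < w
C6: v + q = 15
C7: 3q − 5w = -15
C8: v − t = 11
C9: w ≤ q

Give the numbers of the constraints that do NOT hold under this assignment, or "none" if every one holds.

No — constraints 1, 2 are not satisfied.

C1: values -6, 10, 5; q = 10 is not ≤ v = 5  ✗
C2: v − w = 5 − 9 = -4, not -2  ✗
C3: q + v + t = 10 + 5 + (-6) = 9  ✓
C4: t = -6, not > -3; antecedent false, conditional vacuously true  ✓
C5: t = -6, w = 9; -6 < 9  ✓
C6: v + q = 5 + 10 = 15  ✓
C7: 3q − 5w = 3(10) − 5(9) = -15  ✓
C8: v − t = 5 − (-6) = 11  ✓
C9: w = 9, q = 10; 9 ≤ 10  ✓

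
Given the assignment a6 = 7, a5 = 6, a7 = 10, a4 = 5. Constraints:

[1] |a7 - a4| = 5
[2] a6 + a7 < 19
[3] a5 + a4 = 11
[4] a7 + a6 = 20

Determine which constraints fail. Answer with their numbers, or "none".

Constraint 4 is violated.

[1] |10 - 5| = 5  ✔
[2] a6 + a7 = 7 + 10 = 17; 17 < 19  ✔
[3] a5 + a4 = 6 + 5 = 11  ✔
[4] a7 + a6 = 10 + 7 = 17, not 20  ✘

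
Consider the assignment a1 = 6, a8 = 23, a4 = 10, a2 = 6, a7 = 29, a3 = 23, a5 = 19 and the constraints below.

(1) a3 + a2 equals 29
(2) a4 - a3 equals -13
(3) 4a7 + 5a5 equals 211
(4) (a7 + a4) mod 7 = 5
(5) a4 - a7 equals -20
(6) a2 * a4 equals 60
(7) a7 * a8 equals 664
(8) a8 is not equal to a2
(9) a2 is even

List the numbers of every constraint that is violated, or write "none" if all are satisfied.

The assignment fails constraints 4, 5, and 7.

(1) a3 + a2 = 23 + 6 = 29  yes
(2) a4 - a3 = 10 - 23 = -13  yes
(3) 4a7 + 5a5 = 4(29) + 5(19) = 211  yes
(4) a7 + a4 = 39; 39 mod 7 = 4, not 5  no
(5) a4 - a7 = 10 - 29 = -19, not -20  no
(6) a2 * a4 = 6 * 10 = 60  yes
(7) a7 * a8 = 29 * 23 = 667, not 664  no
(8) a8 = 23, a2 = 6; distinct  yes
(9) a2 = 6 is even  yes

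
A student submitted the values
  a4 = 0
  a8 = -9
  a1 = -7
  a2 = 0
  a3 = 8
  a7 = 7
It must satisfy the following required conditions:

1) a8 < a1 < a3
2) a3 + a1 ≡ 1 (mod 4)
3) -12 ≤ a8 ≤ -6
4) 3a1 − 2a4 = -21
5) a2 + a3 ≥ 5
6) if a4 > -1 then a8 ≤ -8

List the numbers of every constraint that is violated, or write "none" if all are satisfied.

1) values -9 < -7 < 8 — holds.
2) a3 + a1 = 1; 1 mod 4 = 1 — holds.
3) a8 = -9 lies in [-12, -6] — holds.
4) 3a1 − 2a4 = 3(-7) − 2(0) = -21 — holds.
5) a2 + a3 = 0 + 8 = 8; 8 ≥ 5 — holds.
6) a4 = 0 > -1, so we need a8 ≤ -8; a8 = -9 ≤ -8 — holds.

Yes — all constraints hold.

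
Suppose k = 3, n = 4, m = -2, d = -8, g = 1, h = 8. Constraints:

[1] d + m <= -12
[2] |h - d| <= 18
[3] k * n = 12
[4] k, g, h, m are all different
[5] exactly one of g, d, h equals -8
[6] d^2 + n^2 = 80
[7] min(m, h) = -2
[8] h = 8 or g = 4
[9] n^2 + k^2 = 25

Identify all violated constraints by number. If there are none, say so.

[1] d + m = -8 + (-2) = -10; -10 > -12, bound -12 not met — fails.
[2] |8 - (-8)| = 16; 16 ≤ 18 — holds.
[3] k * n = 3 * 4 = 12 — holds.
[4] values 3, 1, 8, -2 are pairwise distinct — holds.
[5] g=1, d=-8, h=8; 1 of them equals -8 — holds.
[6] d^2 + n^2 = (-8)^2 + 4^2 = 64 + 16 = 80 — holds.
[7] min(-2, 8) = -2 — holds.
[8] h = 8 = 8 (first disjunct) — holds.
[9] n^2 + k^2 = 4^2 + 3^2 = 16 + 9 = 25 — holds.

The assignment fails constraint 1.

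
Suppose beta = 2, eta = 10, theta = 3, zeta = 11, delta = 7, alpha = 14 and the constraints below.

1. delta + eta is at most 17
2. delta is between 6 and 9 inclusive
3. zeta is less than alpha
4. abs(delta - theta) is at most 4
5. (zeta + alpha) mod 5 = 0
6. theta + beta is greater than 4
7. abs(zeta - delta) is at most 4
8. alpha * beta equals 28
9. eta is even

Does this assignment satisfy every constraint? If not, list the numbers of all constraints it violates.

1. delta + eta = 7 + 10 = 17; 17 ≤ 17 — holds.
2. delta = 7 lies in [6, 9] — holds.
3. zeta = 11, alpha = 14; 11 < 14 — holds.
4. abs(7 - 3) = 4; 4 ≤ 4 — holds.
5. zeta + alpha = 25; 25 mod 5 = 0 — holds.
6. theta + beta = 3 + 2 = 5; 5 > 4 — holds.
7. abs(11 - 7) = 4; 4 ≤ 4 — holds.
8. alpha * beta = 14 * 2 = 28 — holds.
9. eta = 10 is even — holds.

None — every constraint holds.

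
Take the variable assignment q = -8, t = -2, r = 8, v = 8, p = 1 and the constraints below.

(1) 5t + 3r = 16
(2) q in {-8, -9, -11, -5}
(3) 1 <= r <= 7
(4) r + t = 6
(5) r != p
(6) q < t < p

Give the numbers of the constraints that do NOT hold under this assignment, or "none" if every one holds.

No — constraints 1, 3 are not satisfied.

(1) 5t + 3r = 5(-2) + 3(8) = 14, not 16  ✗
(2) q = -8 is in {-8, -9, -11, -5}  ✓
(3) r = 8 is outside [1, 7]  ✗
(4) r + t = 8 + (-2) = 6  ✓
(5) r = 8, p = 1; distinct  ✓
(6) values -8 < -2 < 1  ✓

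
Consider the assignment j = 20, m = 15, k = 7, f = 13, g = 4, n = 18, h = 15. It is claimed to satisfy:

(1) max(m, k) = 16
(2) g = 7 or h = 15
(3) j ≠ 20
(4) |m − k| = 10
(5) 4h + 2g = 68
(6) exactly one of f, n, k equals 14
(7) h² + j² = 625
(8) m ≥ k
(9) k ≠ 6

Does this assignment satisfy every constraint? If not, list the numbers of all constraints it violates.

(1) max(15, 7) = 15, not 16  ✘
(2) g = 4 ≠ 7, but h = 15 = 15 (second disjunct)  ✔
(3) j = 20, but 20 is required to differ  ✘
(4) |15 − 7| = 8, not 10  ✘
(5) 4h + 2g = 4(15) + 2(4) = 68  ✔
(6) f=13, n=18, k=7; 0 of them equal 14, not exactly one  ✘
(7) h² + j² = 15² + 20² = 225 + 400 = 625  ✔
(8) m = 15, k = 7; 15 ≥ 7  ✔
(9) k = 7, and 7 ≠ 6  ✔

Violated: 1, 3, 4, and 6.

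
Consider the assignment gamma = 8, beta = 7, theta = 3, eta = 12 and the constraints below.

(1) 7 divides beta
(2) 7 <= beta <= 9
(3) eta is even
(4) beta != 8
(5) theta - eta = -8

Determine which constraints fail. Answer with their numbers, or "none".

(1) 7 / 7 = 1, so 7 divides 7 — satisfied.
(2) beta = 7 lies in [7, 9] — satisfied.
(3) eta = 12 is even — satisfied.
(4) beta = 7, and 7 ≠ 8 — satisfied.
(5) theta - eta = 3 - 12 = -9, not -8 — violated.

Constraint 5 is violated.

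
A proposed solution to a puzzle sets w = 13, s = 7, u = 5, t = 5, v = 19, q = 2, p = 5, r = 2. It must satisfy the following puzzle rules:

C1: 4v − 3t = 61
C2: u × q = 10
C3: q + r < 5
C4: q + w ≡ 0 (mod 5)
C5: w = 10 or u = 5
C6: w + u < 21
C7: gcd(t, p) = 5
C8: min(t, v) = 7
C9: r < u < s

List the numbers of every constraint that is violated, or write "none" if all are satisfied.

Constraint 8 does not hold.

C1: 4v − 3t = 4(19) − 3(5) = 61  OK
C2: u × q = 5 × 2 = 10  OK
C3: q + r = 2 + 2 = 4; 4 < 5  OK
C4: q + w = 15; 15 mod 5 = 0  OK
C5: w = 13 ≠ 10, but u = 5 = 5 (second disjunct)  OK
C6: w + u = 13 + 5 = 18; 18 < 21  OK
C7: gcd(5, 5) = 5  OK
C8: min(5, 19) = 5, not 7  FAIL
C9: values 2 < 5 < 7  OK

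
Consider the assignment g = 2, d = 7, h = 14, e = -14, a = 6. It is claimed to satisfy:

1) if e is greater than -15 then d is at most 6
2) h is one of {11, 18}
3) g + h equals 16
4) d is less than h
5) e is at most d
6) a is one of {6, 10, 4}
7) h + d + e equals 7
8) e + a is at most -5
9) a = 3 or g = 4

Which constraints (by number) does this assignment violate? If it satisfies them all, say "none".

1) e = -14 > -15, so we need d ≤ 6; but d = 7 > 6 — fails.
2) h = 14 is not in {11, 18} — fails.
3) g + h = 2 + 14 = 16 — holds.
4) d = 7, h = 14; 7 < 14 — holds.
5) e = -14, d = 7; -14 ≤ 7 — holds.
6) a = 6 is in {6, 10, 4} — holds.
7) h + d + e = 14 + 7 + (-14) = 7 — holds.
8) e + a = -14 + 6 = -8; -8 ≤ -5 — holds.
9) a = 6 ≠ 3 and g = 2 ≠ 4; both disjuncts false — fails.

The assignment fails constraints 1, 2, and 9.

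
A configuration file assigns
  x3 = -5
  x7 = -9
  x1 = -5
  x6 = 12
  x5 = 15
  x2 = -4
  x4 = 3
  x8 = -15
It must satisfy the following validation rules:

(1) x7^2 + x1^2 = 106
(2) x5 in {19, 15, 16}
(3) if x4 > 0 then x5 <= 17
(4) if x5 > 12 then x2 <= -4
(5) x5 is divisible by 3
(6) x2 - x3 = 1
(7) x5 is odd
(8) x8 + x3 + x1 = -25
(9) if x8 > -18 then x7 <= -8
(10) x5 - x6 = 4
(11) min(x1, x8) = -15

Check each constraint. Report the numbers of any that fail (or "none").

Constraint 10 is violated.

(1) x7^2 + x1^2 = (-9)^2 + (-5)^2 = 81 + 25 = 106 — holds.
(2) x5 = 15 is in {19, 15, 16} — holds.
(3) x4 = 3 > 0, so we need x5 ≤ 17; x5 = 15 ≤ 17 — holds.
(4) x5 = 15 > 12, so we need x2 ≤ -4; x2 = -4 ≤ -4 — holds.
(5) 15 / 3 = 5, so 3 divides 15 — holds.
(6) x2 - x3 = -4 - (-5) = 1 — holds.
(7) x5 = 15 is odd — holds.
(8) x8 + x3 + x1 = -15 + (-5) + (-5) = -25 — holds.
(9) x8 = -15 > -18, so we need x7 ≤ -8; x7 = -9 ≤ -8 — holds.
(10) x5 - x6 = 15 - 12 = 3, not 4 — fails.
(11) min(-5, -15) = -15 — holds.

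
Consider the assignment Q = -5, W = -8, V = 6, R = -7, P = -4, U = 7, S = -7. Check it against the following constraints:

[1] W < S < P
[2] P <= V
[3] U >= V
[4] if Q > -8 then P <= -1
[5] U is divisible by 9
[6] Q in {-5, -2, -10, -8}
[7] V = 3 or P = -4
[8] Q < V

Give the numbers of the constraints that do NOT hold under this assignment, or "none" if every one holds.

[1] values -8 < -7 < -4  holds
[2] P = -4, V = 6; -4 ≤ 6  holds
[3] U = 7, V = 6; 7 ≥ 6  holds
[4] Q = -5 > -8, so we need P ≤ -1; P = -4 ≤ -1  holds
[5] 7 = 9*0 + 7, so 9 does not divide 7  fails
[6] Q = -5 is in {-5, -2, -10, -8}  holds
[7] V = 6 ≠ 3, but P = -4 = -4 (second disjunct)  holds
[8] Q = -5, V = 6; -5 < 6  holds

The assignment fails constraint 5.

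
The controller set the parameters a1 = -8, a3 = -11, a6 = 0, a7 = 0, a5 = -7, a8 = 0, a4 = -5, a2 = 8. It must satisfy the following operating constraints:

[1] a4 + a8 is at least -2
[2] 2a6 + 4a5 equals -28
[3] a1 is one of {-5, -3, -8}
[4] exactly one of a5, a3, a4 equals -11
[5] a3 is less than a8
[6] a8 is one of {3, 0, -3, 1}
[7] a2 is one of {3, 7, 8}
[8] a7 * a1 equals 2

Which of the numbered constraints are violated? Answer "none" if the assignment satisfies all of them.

[1] a4 + a8 = -5 + 0 = -5; -5 < -2, bound -2 not met — violated.
[2] 2a6 + 4a5 = 2(0) + 4(-7) = -28 — OK.
[3] a1 = -8 is in {-5, -3, -8} — OK.
[4] a5=-7, a3=-11, a4=-5; 1 of them equals -11 — OK.
[5] a3 = -11, a8 = 0; -11 < 0 — OK.
[6] a8 = 0 is in {3, 0, -3, 1} — OK.
[7] a2 = 8 is in {3, 7, 8} — OK.
[8] a7 * a1 = 0 * (-8) = 0, not 2 — violated.

The assignment fails constraints 1 and 8.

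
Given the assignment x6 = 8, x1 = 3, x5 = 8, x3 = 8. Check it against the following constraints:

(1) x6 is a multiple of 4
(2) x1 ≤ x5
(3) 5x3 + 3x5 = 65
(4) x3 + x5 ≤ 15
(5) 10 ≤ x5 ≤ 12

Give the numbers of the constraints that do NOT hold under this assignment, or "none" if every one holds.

Constraints 3, 4, and 5 do not hold.

(1) 8 / 4 = 2, so 4 divides 8 — holds.
(2) x1 = 3, x5 = 8; 3 ≤ 8 — holds.
(3) 5x3 + 3x5 = 5(8) + 3(8) = 64, not 65 — fails.
(4) x3 + x5 = 8 + 8 = 16; 16 > 15, bound 15 not met — fails.
(5) x5 = 8 is outside [10, 12] — fails.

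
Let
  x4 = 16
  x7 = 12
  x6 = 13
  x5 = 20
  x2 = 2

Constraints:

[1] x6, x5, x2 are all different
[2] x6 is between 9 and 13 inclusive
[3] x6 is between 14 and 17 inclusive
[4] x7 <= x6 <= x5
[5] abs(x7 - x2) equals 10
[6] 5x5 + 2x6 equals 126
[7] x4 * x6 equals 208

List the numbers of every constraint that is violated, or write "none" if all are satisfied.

[1] values 13, 20, 2 are pairwise distinct  holds
[2] x6 = 13 lies in [9, 13]  holds
[3] x6 = 13 is outside [14, 17]  fails
[4] values 12 <= 13 <= 20  holds
[5] abs(12 - 2) = 10  holds
[6] 5x5 + 2x6 = 5(20) + 2(13) = 126  holds
[7] x4 * x6 = 16 * 13 = 208  holds

Constraint 3 is violated.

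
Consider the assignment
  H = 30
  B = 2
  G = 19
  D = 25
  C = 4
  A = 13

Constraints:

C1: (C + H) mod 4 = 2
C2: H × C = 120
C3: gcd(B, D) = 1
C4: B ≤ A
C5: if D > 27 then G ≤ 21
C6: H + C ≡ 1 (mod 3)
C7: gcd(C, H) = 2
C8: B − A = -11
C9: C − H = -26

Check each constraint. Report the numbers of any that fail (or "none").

C1: C + H = 34; 34 mod 4 = 2  yes
C2: H × C = 30 × 4 = 120  yes
C3: gcd(2, 25) = 1  yes
C4: B = 2, A = 13; 2 ≤ 13  yes
C5: D = 25, not > 27; antecedent false, conditional vacuously true  yes
C6: H + C = 34; 34 mod 3 = 1  yes
C7: gcd(4, 30) = 2  yes
C8: B − A = 2 − 13 = -11  yes
C9: C − H = 4 − 30 = -26  yes

None — every constraint holds.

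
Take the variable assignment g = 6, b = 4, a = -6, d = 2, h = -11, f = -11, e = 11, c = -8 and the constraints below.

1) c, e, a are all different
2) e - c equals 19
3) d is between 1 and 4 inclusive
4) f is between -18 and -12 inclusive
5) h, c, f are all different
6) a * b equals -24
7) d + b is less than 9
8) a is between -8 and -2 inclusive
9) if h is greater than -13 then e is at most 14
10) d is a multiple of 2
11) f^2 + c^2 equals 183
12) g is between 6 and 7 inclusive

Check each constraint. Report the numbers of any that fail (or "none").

The assignment fails constraints 4, 5, and 11.

1) values -8, 11, -6 are pairwise distinct — holds.
2) e - c = 11 - (-8) = 19 — holds.
3) d = 2 lies in [1, 4] — holds.
4) f = -11 is outside [-18, -12] — does not hold.
5) h = f = -11, not all different — does not hold.
6) a * b = -6 * 4 = -24 — holds.
7) d + b = 2 + 4 = 6; 6 < 9 — holds.
8) a = -6 lies in [-8, -2] — holds.
9) h = -11 > -13, so we need e ≤ 14; e = 11 ≤ 14 — holds.
10) 2 / 2 = 1, so 2 divides 2 — holds.
11) f^2 + c^2 = (-11)^2 + (-8)^2 = 121 + 64 = 185, not 183 — does not hold.
12) g = 6 lies in [6, 7] — holds.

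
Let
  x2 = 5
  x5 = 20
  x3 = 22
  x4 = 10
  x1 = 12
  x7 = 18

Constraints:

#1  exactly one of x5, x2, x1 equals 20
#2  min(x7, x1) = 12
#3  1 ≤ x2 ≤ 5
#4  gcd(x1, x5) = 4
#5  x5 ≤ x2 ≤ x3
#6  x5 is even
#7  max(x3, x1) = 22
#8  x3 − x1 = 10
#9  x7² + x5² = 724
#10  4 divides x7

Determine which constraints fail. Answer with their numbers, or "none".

#1 x5=20, x2=5, x1=12; 1 of them equals 20  yes
#2 min(18, 12) = 12  yes
#3 x2 = 5 lies in [1, 5]  yes
#4 gcd(12, 20) = 4  yes
#5 values 20, 5, 22; x5 = 20 is not ≤ x2 = 5  no
#6 x5 = 20 is even  yes
#7 max(22, 12) = 22  yes
#8 x3 − x1 = 22 − 12 = 10  yes
#9 x7² + x5² = 18² + 20² = 324 + 400 = 724  yes
#10 18 = 4×4 + 2, so 4 does not divide 18  no

Constraints 5 and 10 are violated.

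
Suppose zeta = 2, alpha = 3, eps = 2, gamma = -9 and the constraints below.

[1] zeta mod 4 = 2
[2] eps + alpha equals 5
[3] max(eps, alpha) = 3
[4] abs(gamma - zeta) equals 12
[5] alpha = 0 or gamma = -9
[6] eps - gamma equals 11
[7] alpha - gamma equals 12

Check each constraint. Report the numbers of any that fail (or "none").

Constraint 4 does not hold.

[1] 2 mod 4 = 2 — OK.
[2] eps + alpha = 2 + 3 = 5 — OK.
[3] max(2, 3) = 3 — OK.
[4] abs(-9 - 2) = 11, not 12 — violated.
[5] alpha = 3 ≠ 0, but gamma = -9 = -9 (second disjunct) — OK.
[6] eps - gamma = 2 - (-9) = 11 — OK.
[7] alpha - gamma = 3 - (-9) = 12 — OK.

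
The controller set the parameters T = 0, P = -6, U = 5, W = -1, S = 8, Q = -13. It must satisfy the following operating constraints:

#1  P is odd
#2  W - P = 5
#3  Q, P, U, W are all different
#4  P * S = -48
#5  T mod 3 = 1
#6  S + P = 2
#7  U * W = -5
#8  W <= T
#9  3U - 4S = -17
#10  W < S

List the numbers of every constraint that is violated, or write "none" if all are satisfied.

#1 P = -6 is even — violated.
#2 W - P = -1 - (-6) = 5 — satisfied.
#3 values -13, -6, 5, -1 are pairwise distinct — satisfied.
#4 P * S = -6 * 8 = -48 — satisfied.
#5 0 mod 3 = 0, not 1 — violated.
#6 S + P = 8 + (-6) = 2 — satisfied.
#7 U * W = 5 * (-1) = -5 — satisfied.
#8 W = -1, T = 0; -1 ≤ 0 — satisfied.
#9 3U - 4S = 3(5) - 4(8) = -17 — satisfied.
#10 W = -1, S = 8; -1 < 8 — satisfied.

Violated: 1, 5.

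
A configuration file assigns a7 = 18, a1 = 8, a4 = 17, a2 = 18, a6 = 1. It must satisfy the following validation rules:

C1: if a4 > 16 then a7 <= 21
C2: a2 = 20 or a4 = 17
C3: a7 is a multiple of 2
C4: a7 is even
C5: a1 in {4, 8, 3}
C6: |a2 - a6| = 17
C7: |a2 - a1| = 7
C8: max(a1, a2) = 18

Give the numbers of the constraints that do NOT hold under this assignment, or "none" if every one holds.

The assignment fails constraint 7.

C1: a4 = 17 > 16, so we need a7 ≤ 21; a7 = 18 ≤ 21  true
C2: a2 = 18 ≠ 20, but a4 = 17 = 17 (second disjunct)  true
C3: 18 / 2 = 9, so 2 divides 18  true
C4: a7 = 18 is even  true
C5: a1 = 8 is in {4, 8, 3}  true
C6: |18 - 1| = 17  true
C7: |18 - 8| = 10, not 7  false
C8: max(8, 18) = 18  true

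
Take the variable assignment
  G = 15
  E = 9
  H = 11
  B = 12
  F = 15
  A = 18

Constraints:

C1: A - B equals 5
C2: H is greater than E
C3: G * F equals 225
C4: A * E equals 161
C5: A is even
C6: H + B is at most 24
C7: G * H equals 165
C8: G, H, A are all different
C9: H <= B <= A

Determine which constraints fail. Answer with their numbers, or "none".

No — constraints 1, 4 are not satisfied.

C1: A - B = 18 - 12 = 6, not 5 — fails.
C2: H = 11, E = 9; 11 > 9 — holds.
C3: G * F = 15 * 15 = 225 — holds.
C4: A * E = 18 * 9 = 162, not 161 — fails.
C5: A = 18 is even — holds.
C6: H + B = 11 + 12 = 23; 23 ≤ 24 — holds.
C7: G * H = 15 * 11 = 165 — holds.
C8: values 15, 11, 18 are pairwise distinct — holds.
C9: values 11 <= 12 <= 18 — holds.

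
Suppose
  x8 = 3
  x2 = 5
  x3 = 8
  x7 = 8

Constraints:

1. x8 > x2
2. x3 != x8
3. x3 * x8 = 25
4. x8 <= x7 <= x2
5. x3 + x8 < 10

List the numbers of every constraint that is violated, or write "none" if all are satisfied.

Violated: 1, 3, 4, and 5.

1. x8 = 3, x2 = 5; 3 ≤ 5 (want >)  ✘
2. x3 = 8, x8 = 3; distinct  ✔
3. x3 * x8 = 8 * 3 = 24, not 25  ✘
4. values 3, 8, 5; x7 = 8 is not <= x2 = 5  ✘
5. x3 + x8 = 8 + 3 = 11; 11 ≥ 10, bound 10 not met  ✘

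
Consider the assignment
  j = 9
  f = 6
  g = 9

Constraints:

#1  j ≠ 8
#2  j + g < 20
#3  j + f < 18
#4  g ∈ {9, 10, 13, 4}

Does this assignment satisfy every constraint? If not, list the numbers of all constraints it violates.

#1 j = 9, and 9 ≠ 8  yes
#2 j + g = 9 + 9 = 18; 18 < 20  yes
#3 j + f = 9 + 6 = 15; 15 < 18  yes
#4 g = 9 is in {9, 10, 13, 4}  yes

All constraints are satisfied.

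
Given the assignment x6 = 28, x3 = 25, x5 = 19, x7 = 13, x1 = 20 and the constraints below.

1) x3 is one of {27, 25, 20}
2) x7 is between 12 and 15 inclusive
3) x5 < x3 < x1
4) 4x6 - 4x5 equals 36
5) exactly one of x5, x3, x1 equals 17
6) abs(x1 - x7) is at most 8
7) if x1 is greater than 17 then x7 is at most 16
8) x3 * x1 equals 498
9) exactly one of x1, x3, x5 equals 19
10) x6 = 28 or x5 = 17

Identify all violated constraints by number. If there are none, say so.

Constraints 3, 5, and 8 do not hold.

1) x3 = 25 is in {27, 25, 20} — satisfied.
2) x7 = 13 lies in [12, 15] — satisfied.
3) values 19, 25, 20; x3 = 25 is not < x1 = 20 — violated.
4) 4x6 - 4x5 = 4(28) - 4(19) = 36 — satisfied.
5) x5=19, x3=25, x1=20; 0 of them equal 17, not exactly one — violated.
6) abs(20 - 13) = 7; 7 ≤ 8 — satisfied.
7) x1 = 20 > 17, so we need x7 ≤ 16; x7 = 13 ≤ 16 — satisfied.
8) x3 * x1 = 25 * 20 = 500, not 498 — violated.
9) x1=20, x3=25, x5=19; 1 of them equals 19 — satisfied.
10) x6 = 28 = 28 (first disjunct) — satisfied.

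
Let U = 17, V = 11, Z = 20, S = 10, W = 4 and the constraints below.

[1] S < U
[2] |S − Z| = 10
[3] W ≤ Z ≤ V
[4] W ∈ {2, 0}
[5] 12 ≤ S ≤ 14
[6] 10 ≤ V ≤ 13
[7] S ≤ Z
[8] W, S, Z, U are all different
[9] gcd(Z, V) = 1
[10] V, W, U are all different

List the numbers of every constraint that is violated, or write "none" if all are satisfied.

The assignment fails constraints 3, 4, and 5.

[1] S = 10, U = 17; 10 < 17 — OK.
[2] |10 − 20| = 10 — OK.
[3] values 4, 20, 11; Z = 20 is not ≤ V = 11 — violated.
[4] W = 4 is not in {2, 0} — violated.
[5] S = 10 is outside [12, 14] — violated.
[6] V = 11 lies in [10, 13] — OK.
[7] S = 10, Z = 20; 10 ≤ 20 — OK.
[8] values 4, 10, 20, 17 are pairwise distinct — OK.
[9] gcd(20, 11) = 1 — OK.
[10] values 11, 4, 17 are pairwise distinct — OK.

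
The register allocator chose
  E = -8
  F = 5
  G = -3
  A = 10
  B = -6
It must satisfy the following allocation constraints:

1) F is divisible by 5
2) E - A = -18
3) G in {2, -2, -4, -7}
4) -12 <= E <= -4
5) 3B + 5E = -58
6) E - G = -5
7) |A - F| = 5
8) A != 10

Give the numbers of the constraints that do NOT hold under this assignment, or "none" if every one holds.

1) 5 / 5 = 1, so 5 divides 5  true
2) E - A = -8 - 10 = -18  true
3) G = -3 is not in {2, -2, -4, -7}  false
4) E = -8 lies in [-12, -4]  true
5) 3B + 5E = 3(-6) + 5(-8) = -58  true
6) E - G = -8 - (-3) = -5  true
7) |10 - 5| = 5  true
8) A = 10, but 10 is required to differ  false

Constraints 3 and 8 are violated.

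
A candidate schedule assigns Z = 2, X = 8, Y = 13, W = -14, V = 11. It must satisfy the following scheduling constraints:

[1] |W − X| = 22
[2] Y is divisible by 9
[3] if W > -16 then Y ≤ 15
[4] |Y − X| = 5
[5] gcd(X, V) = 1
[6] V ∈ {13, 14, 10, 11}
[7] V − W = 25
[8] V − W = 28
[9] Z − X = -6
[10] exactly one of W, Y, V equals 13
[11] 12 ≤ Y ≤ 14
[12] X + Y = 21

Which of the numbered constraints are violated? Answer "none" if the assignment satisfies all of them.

[1] |-14 − 8| = 22  yes
[2] 13 = 9×1 + 4, so 9 does not divide 13  no
[3] W = -14 > -16, so we need Y ≤ 15; Y = 13 ≤ 15  yes
[4] |13 − 8| = 5  yes
[5] gcd(8, 11) = 1  yes
[6] V = 11 is in {13, 14, 10, 11}  yes
[7] V − W = 11 − (-14) = 25  yes
[8] V − W = 11 − (-14) = 25, not 28  no
[9] Z − X = 2 − 8 = -6  yes
[10] W=-14, Y=13, V=11; 1 of them equals 13  yes
[11] Y = 13 lies in [12, 14]  yes
[12] X + Y = 8 + 13 = 21  yes

Constraints 2, 8 do not hold.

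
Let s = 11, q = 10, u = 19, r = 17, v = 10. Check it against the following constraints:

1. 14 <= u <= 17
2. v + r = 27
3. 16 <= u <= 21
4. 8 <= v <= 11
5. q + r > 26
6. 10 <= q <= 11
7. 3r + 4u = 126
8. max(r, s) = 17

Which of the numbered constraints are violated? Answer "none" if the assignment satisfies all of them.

No — constraints 1 and 7 are not satisfied.

1. u = 19 is outside [14, 17] — fails.
2. v + r = 10 + 17 = 27 — holds.
3. u = 19 lies in [16, 21] — holds.
4. v = 10 lies in [8, 11] — holds.
5. q + r = 10 + 17 = 27; 27 > 26 — holds.
6. q = 10 lies in [10, 11] — holds.
7. 3r + 4u = 3(17) + 4(19) = 127, not 126 — fails.
8. max(17, 11) = 17 — holds.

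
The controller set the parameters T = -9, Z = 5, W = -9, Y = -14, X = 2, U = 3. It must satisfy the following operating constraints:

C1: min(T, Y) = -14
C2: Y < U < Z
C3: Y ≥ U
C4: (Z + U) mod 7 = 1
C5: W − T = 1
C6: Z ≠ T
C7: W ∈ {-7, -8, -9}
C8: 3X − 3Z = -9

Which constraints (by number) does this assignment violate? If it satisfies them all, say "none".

Violated: 3, 5.

C1: min(-9, -14) = -14 — satisfied.
C2: values -14 < 3 < 5 — satisfied.
C3: Y = -14, U = 3; -14 < 3 (want ≥) — violated.
C4: Z + U = 8; 8 mod 7 = 1 — satisfied.
C5: W − T = -9 − (-9) = 0, not 1 — violated.
C6: Z = 5, T = -9; distinct — satisfied.
C7: W = -9 is in {-7, -8, -9} — satisfied.
C8: 3X − 3Z = 3(2) − 3(5) = -9 — satisfied.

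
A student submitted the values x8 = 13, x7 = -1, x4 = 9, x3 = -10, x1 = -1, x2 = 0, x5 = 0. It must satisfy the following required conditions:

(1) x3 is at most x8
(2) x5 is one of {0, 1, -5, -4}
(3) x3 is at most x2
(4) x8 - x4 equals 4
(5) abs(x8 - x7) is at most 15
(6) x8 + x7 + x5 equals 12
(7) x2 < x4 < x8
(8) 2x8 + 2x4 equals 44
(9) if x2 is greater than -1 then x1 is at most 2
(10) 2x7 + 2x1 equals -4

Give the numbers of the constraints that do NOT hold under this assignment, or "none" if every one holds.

(1) x3 = -10, x8 = 13; -10 ≤ 13  true
(2) x5 = 0 is in {0, 1, -5, -4}  true
(3) x3 = -10, x2 = 0; -10 ≤ 0  true
(4) x8 - x4 = 13 - 9 = 4  true
(5) abs(13 - (-1)) = 14; 14 ≤ 15  true
(6) x8 + x7 + x5 = 13 + (-1) + 0 = 12  true
(7) values 0 < 9 < 13  true
(8) 2x8 + 2x4 = 2(13) + 2(9) = 44  true
(9) x2 = 0 > -1, so we need x1 ≤ 2; x1 = -1 ≤ 2  true
(10) 2x7 + 2x1 = 2(-1) + 2(-1) = -4  true

The assignment satisfies every constraint.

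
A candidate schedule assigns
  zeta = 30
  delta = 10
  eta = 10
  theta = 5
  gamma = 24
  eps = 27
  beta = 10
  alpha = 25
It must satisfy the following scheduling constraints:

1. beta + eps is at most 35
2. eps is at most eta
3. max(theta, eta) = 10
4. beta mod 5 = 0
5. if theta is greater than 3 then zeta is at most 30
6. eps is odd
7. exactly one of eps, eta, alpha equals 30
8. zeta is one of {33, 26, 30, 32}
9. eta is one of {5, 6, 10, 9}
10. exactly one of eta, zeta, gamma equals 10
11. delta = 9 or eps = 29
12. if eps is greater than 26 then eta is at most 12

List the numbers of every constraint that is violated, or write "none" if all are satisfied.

Constraints 1, 2, 7, and 11 are violated.

1. beta + eps = 10 + 27 = 37; 37 > 35, bound 35 not met  FAIL
2. eps = 27, eta = 10; 27 > 10 (want ≤)  FAIL
3. max(5, 10) = 10  OK
4. 10 mod 5 = 0  OK
5. theta = 5 > 3, so we need zeta ≤ 30; zeta = 30 ≤ 30  OK
6. eps = 27 is odd  OK
7. eps=27, eta=10, alpha=25; 0 of them equal 30, not exactly one  FAIL
8. zeta = 30 is in {33, 26, 30, 32}  OK
9. eta = 10 is in {5, 6, 10, 9}  OK
10. eta=10, zeta=30, gamma=24; 1 of them equals 10  OK
11. delta = 10 ≠ 9 and eps = 27 ≠ 29; both disjuncts false  FAIL
12. eps = 27 > 26, so we need eta ≤ 12; eta = 10 ≤ 12  OK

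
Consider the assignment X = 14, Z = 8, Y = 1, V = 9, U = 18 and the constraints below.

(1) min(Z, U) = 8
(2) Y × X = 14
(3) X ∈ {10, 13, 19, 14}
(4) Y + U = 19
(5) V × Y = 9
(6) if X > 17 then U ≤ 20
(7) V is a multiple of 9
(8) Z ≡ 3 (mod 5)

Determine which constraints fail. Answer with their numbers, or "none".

Yes — all constraints hold.

(1) min(8, 18) = 8  OK
(2) Y × X = 1 × 14 = 14  OK
(3) X = 14 is in {10, 13, 19, 14}  OK
(4) Y + U = 1 + 18 = 19  OK
(5) V × Y = 9 × 1 = 9  OK
(6) X = 14, not > 17; antecedent false, conditional vacuously true  OK
(7) 9 / 9 = 1, so 9 divides 9  OK
(8) 8 mod 5 = 3  OK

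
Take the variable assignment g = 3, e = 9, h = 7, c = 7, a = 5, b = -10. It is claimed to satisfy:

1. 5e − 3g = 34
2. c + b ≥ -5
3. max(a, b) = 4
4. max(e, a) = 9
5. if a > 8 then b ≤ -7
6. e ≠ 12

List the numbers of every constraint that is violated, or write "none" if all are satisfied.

1. 5e − 3g = 5(9) − 3(3) = 36, not 34  FAIL
2. c + b = 7 + (-10) = -3; -3 ≥ -5  OK
3. max(5, -10) = 5, not 4  FAIL
4. max(9, 5) = 9  OK
5. a = 5, not > 8; antecedent false, conditional vacuously true  OK
6. e = 9, and 9 ≠ 12  OK

Violated: 1, 3.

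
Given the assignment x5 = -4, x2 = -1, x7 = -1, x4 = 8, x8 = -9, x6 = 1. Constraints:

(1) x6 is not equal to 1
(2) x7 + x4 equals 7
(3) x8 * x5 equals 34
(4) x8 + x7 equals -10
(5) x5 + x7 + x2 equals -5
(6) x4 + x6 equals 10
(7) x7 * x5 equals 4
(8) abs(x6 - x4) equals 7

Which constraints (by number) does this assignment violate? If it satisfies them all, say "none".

No — constraints 1, 3, 5, and 6 are not satisfied.

(1) x6 = 1, but 1 is required to differ  FAIL
(2) x7 + x4 = -1 + 8 = 7  OK
(3) x8 * x5 = -9 * (-4) = 36, not 34  FAIL
(4) x8 + x7 = -9 + (-1) = -10  OK
(5) x5 + x7 + x2 = -4 + (-1) + (-1) = -6, not -5  FAIL
(6) x4 + x6 = 8 + 1 = 9, not 10  FAIL
(7) x7 * x5 = -1 * (-4) = 4  OK
(8) abs(1 - 8) = 7  OK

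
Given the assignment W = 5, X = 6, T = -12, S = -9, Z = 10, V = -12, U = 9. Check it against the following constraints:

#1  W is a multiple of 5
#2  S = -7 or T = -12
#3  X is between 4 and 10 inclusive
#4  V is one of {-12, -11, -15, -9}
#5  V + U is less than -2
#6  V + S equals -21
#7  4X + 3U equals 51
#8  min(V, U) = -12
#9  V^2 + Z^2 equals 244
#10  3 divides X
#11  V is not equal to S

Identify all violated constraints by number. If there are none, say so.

The assignment satisfies every constraint.

#1 5 / 5 = 1, so 5 divides 5 — holds.
#2 S = -9 ≠ -7, but T = -12 = -12 (second disjunct) — holds.
#3 X = 6 lies in [4, 10] — holds.
#4 V = -12 is in {-12, -11, -15, -9} — holds.
#5 V + U = -12 + 9 = -3; -3 < -2 — holds.
#6 V + S = -12 + (-9) = -21 — holds.
#7 4X + 3U = 4(6) + 3(9) = 51 — holds.
#8 min(-12, 9) = -12 — holds.
#9 V^2 + Z^2 = (-12)^2 + 10^2 = 144 + 100 = 244 — holds.
#10 6 / 3 = 2, so 3 divides 6 — holds.
#11 V = -12, S = -9; distinct — holds.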